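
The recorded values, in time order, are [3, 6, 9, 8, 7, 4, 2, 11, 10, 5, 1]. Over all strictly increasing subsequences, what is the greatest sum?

29

Let S[i] be the best sum of a strictly increasing subsequence ending at i:
i:      1  2  3  4  5  6  7  8  9 10 11
a[i]:   3  6  9  8  7  4  2 11 10  5  1
S:      3  9 18 17 16  7  2 29 28 12  1
Maximum is 29 (e.g. 3 + 6 + 9 + 11).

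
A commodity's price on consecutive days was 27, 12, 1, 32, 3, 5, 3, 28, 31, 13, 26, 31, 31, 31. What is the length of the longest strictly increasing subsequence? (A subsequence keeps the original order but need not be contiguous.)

Track the smallest tail for each achievable length (strict):
27 → extends → [27]
12 → replaces 27 → [12]
1 → replaces 12 → [1]
32 → extends → [1, 32]
3 → replaces 32 → [1, 3]
5 → extends → [1, 3, 5]
3 → already a tail → [1, 3, 5]
28 → extends → [1, 3, 5, 28]
31 → extends → [1, 3, 5, 28, 31]
13 → replaces 28 → [1, 3, 5, 13, 31]
26 → replaces 31 → [1, 3, 5, 13, 26]
31 → extends → [1, 3, 5, 13, 26, 31]
31 → already a tail → [1, 3, 5, 13, 26, 31]
31 → already a tail → [1, 3, 5, 13, 26, 31]
Six tails, so the longest strictly increasing subsequence has length 6 (e.g. 1, 3, 5, 13, 26, 31).

6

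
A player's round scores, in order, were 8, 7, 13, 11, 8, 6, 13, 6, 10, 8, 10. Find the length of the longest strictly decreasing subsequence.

4

Negate each value so 'decreasing' becomes 'increasing', then run patience tails on the negated sequence:
-8 → extends → [-8]
-7 → extends → [-8, -7]
-13 → replaces -8 → [-13, -7]
-11 → replaces -7 → [-13, -11]
-8 → extends → [-13, -11, -8]
-6 → extends → [-13, -11, -8, -6]
-13 → already a tail → [-13, -11, -8, -6]
-6 → already a tail → [-13, -11, -8, -6]
-10 → replaces -8 → [-13, -11, -10, -6]
-8 → replaces -6 → [-13, -11, -10, -8]
-10 → already a tail → [-13, -11, -10, -8]
Four tails, so the longest strictly decreasing subsequence of the original has length 4.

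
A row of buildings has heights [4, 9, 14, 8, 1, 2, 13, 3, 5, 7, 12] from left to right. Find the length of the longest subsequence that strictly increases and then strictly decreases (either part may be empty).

inc[i] = longest strictly increasing subsequence ending at i; dec[i] = longest strictly decreasing subsequence starting at i:
i:      1  2  3  4  5  6  7  8  9 10 11
a[i]:   4  9 14  8  1  2 13  3  5  7 12
inc:    1  2  3  2  1  2  3  3  4  5  6
dec:    2  3  3  2  1  1  2  1  1  1  1
Best peak at i=11 (value 12): inc=6, dec=1, length 6+1−1 = 6.

6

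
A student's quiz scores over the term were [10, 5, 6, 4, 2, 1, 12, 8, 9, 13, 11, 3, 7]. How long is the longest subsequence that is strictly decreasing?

Let dp[i] be the longest strictly decreasing subsequence ending at i:
i:      1  2  3  4  5  6  7  8  9 10 11 12 13
a[i]:  10  5  6  4  2  1 12  8  9 13 11  3  7
dp:     1  2  2  3  4  5  1  2  2  1  2  4  3
Maximum is 5.

5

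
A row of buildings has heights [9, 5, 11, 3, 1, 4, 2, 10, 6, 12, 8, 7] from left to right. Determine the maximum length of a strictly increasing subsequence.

4

Track the smallest tail for each achievable length (strict):
9 → extends → [9]
5 → replaces 9 → [5]
11 → extends → [5, 11]
3 → replaces 5 → [3, 11]
1 → replaces 3 → [1, 11]
4 → replaces 11 → [1, 4]
2 → replaces 4 → [1, 2]
10 → extends → [1, 2, 10]
6 → replaces 10 → [1, 2, 6]
12 → extends → [1, 2, 6, 12]
8 → replaces 12 → [1, 2, 6, 8]
7 → replaces 8 → [1, 2, 6, 7]
Four tails, so the longest strictly increasing subsequence has length 4 (e.g. 3, 4, 10, 12).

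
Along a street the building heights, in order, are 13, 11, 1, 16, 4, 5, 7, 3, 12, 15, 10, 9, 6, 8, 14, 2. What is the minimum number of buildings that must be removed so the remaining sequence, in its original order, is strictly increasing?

Fewest deletions = n − (longest strictly increasing subsequence).
Patience tails:
13 → extends → [13]
11 → replaces 13 → [11]
1 → replaces 11 → [1]
16 → extends → [1, 16]
4 → replaces 16 → [1, 4]
5 → extends → [1, 4, 5]
7 → extends → [1, 4, 5, 7]
3 → replaces 4 → [1, 3, 5, 7]
12 → extends → [1, 3, 5, 7, 12]
15 → extends → [1, 3, 5, 7, 12, 15]
10 → replaces 12 → [1, 3, 5, 7, 10, 15]
9 → replaces 10 → [1, 3, 5, 7, 9, 15]
6 → replaces 7 → [1, 3, 5, 6, 9, 15]
8 → replaces 9 → [1, 3, 5, 6, 8, 15]
14 → replaces 15 → [1, 3, 5, 6, 8, 14]
2 → replaces 3 → [1, 2, 5, 6, 8, 14]
Longest strictly increasing subsequence has length 6, so deletions = 16 − 6 = 10.

10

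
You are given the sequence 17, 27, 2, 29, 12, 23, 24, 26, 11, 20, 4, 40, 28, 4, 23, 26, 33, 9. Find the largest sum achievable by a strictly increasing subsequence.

Let S[i] be the best sum of a strictly increasing subsequence ending at i:
i:       1   2   3   4   5   6   7   8   9  10  11  12  13  14  15  16  17  18
a[i]:   17  27   2  29  12  23  24  26  11  20   4  40  28   4  23  26  33   9
S:      17  44   2  73  14  40  64  90  13  37   6 130 118   6  60  90 151  15
Maximum is 151 (e.g. 17 + 23 + 24 + 26 + 28 + 33).

151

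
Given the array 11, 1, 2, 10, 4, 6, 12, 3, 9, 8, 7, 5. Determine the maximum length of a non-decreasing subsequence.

5

Let dp[i] be the length of the longest such subsequence ending at index i:
i:      1  2  3  4  5  6  7  8  9 10 11 12
a[i]:  11  1  2 10  4  6 12  3  9  8  7  5
dp:     1  1  2  3  3  4  5  3  5  5  5  4
Maximum dp value is 5.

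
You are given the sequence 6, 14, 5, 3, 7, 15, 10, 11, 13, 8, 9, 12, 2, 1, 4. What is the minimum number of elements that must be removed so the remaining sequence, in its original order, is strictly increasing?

10

Fewest deletions = n − (longest strictly increasing subsequence).
Patience tails:
6 → extends → [6]
14 → extends → [6, 14]
5 → replaces 6 → [5, 14]
3 → replaces 5 → [3, 14]
7 → replaces 14 → [3, 7]
15 → extends → [3, 7, 15]
10 → replaces 15 → [3, 7, 10]
11 → extends → [3, 7, 10, 11]
13 → extends → [3, 7, 10, 11, 13]
8 → replaces 10 → [3, 7, 8, 11, 13]
9 → replaces 11 → [3, 7, 8, 9, 13]
12 → replaces 13 → [3, 7, 8, 9, 12]
2 → replaces 3 → [2, 7, 8, 9, 12]
1 → replaces 2 → [1, 7, 8, 9, 12]
4 → replaces 7 → [1, 4, 8, 9, 12]
Longest strictly increasing subsequence has length 5, so deletions = 15 − 5 = 10.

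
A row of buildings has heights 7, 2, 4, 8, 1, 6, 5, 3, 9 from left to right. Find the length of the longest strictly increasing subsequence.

4

Track the smallest tail for each achievable length (strict):
7 → extends → [7]
2 → replaces 7 → [2]
4 → extends → [2, 4]
8 → extends → [2, 4, 8]
1 → replaces 2 → [1, 4, 8]
6 → replaces 8 → [1, 4, 6]
5 → replaces 6 → [1, 4, 5]
3 → replaces 4 → [1, 3, 5]
9 → extends → [1, 3, 5, 9]
Four tails, so the longest strictly increasing subsequence has length 4 (e.g. 2, 4, 8, 9).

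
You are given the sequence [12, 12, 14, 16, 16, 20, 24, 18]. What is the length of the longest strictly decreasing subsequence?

Let dp[i] be the longest strictly decreasing subsequence ending at i:
i:      1  2  3  4  5  6  7  8
a[i]:  12 12 14 16 16 20 24 18
dp:     1  1  1  1  1  1  1  2
Maximum is 2.

2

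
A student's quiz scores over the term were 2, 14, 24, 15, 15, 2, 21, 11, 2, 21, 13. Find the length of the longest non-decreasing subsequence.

Track the smallest tail for each achievable length (allowing ties):
2 → extends → [2]
14 → extends → [2, 14]
24 → extends → [2, 14, 24]
15 → replaces 24 → [2, 14, 15]
15 → extends → [2, 14, 15, 15]
2 → replaces 14 → [2, 2, 15, 15]
21 → extends → [2, 2, 15, 15, 21]
11 → replaces 15 → [2, 2, 11, 15, 21]
2 → replaces 11 → [2, 2, 2, 15, 21]
21 → extends → [2, 2, 2, 15, 21, 21]
13 → replaces 15 → [2, 2, 2, 13, 21, 21]
Six tails, so the longest non-decreasing subsequence has length 6 (e.g. 2, 14, 15, 15, 21, 21).

6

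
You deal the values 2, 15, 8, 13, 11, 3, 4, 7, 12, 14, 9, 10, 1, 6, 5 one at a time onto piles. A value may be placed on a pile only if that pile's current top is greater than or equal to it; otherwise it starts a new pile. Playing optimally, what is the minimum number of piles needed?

The minimum number of non-increasing subsequences covering a sequence equals the length of its longest strictly increasing subsequence.
LIS length is 6 (e.g. 2, 3, 4, 7, 12, 14), so 6 piles are needed.

6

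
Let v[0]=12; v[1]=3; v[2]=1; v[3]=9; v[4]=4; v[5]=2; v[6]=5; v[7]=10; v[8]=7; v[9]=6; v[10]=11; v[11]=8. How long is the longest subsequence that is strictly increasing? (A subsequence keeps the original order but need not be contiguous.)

5

Track the smallest tail for each achievable length (strict):
12 → extends → [12]
3 → replaces 12 → [3]
1 → replaces 3 → [1]
9 → extends → [1, 9]
4 → replaces 9 → [1, 4]
2 → replaces 4 → [1, 2]
5 → extends → [1, 2, 5]
10 → extends → [1, 2, 5, 10]
7 → replaces 10 → [1, 2, 5, 7]
6 → replaces 7 → [1, 2, 5, 6]
11 → extends → [1, 2, 5, 6, 11]
8 → replaces 11 → [1, 2, 5, 6, 8]
Five tails, so the longest strictly increasing subsequence has length 5 (e.g. 3, 4, 5, 10, 11).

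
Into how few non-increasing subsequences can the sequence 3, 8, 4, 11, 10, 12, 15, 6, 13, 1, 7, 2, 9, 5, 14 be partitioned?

6

Place each on the leftmost legal pile:
3 → new pile 1 (tops now [3])
8 → new pile 2 (tops now [3, 8])
4 → pile 2 (tops now [3, 4])
11 → new pile 3 (tops now [3, 4, 11])
10 → pile 3 (tops now [3, 4, 10])
12 → new pile 4 (tops now [3, 4, 10, 12])
15 → new pile 5 (tops now [3, 4, 10, 12, 15])
6 → pile 3 (tops now [3, 4, 6, 12, 15])
13 → pile 5 (tops now [3, 4, 6, 12, 13])
1 → pile 1 (tops now [1, 4, 6, 12, 13])
7 → pile 4 (tops now [1, 4, 6, 7, 13])
2 → pile 2 (tops now [1, 2, 6, 7, 13])
9 → pile 5 (tops now [1, 2, 6, 7, 9])
5 → pile 3 (tops now [1, 2, 5, 7, 9])
14 → new pile 6 (tops now [1, 2, 5, 7, 9, 14])
Six piles.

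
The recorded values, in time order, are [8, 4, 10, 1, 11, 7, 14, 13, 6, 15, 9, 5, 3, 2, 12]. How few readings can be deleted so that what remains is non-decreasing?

Fewest deletions = n − (longest non-decreasing subsequence).
i:      1  2  3  4  5  6  7  8  9 10 11 12 13 14 15
a[i]:   8  4 10  1 11  7 14 13  6 15  9  5  3  2 12
dp:     1  1  2  1  3  2  4  4  2  5  3  2  2  2  4
max dp = 5, so deletions = 15 − 5 = 10.

10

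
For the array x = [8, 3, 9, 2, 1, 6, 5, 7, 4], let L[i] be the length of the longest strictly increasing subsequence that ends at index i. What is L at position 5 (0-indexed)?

dp[i] = 1 + max{dp[j] : j<i, x[j]<x[i]} (or 1 if no such j):
i:     0 1 2 3 4 5 6 7 8
x[i]:  8 3 9 2 1 6 5 7 4
dp:    1 1 2 1 1 2 2 3 2
At index 5 the value is 2.

2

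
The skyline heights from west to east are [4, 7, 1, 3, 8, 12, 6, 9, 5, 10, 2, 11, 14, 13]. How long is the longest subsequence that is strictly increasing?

7

Let dp[i] be the length of the longest such subsequence ending at index i:
i:      1  2  3  4  5  6  7  8  9 10 11 12 13 14
a[i]:   4  7  1  3  8 12  6  9  5 10  2 11 14 13
dp:     1  2  1  2  3  4  3  4  3  5  2  6  7  7
Maximum dp value is 7.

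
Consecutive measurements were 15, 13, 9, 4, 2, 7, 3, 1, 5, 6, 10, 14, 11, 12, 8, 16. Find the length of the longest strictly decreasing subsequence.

6

Let dp[i] be the longest strictly decreasing subsequence ending at i:
i:      1  2  3  4  5  6  7  8  9 10 11 12 13 14 15 16
a[i]:  15 13  9  4  2  7  3  1  5  6 10 14 11 12  8 16
dp:     1  2  3  4  5  4  5  6  5  5  3  2  3  3  4  1
Maximum is 6.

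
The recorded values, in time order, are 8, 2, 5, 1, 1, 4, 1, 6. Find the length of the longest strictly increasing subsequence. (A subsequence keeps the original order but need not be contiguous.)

3

Track the smallest tail for each achievable length (strict):
8 → extends → [8]
2 → replaces 8 → [2]
5 → extends → [2, 5]
1 → replaces 2 → [1, 5]
1 → already a tail → [1, 5]
4 → replaces 5 → [1, 4]
1 → already a tail → [1, 4]
6 → extends → [1, 4, 6]
Three tails, so the longest strictly increasing subsequence has length 3 (e.g. 2, 5, 6).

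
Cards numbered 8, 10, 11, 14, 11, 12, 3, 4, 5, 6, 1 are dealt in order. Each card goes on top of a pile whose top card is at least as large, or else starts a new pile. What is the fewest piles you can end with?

4

The minimum number of non-increasing subsequences covering a sequence equals the length of its longest strictly increasing subsequence.
LIS length is 4 (e.g. 8, 10, 11, 14), so 4 piles are needed.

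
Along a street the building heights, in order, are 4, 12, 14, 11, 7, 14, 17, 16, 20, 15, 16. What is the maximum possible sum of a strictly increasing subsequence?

67

Let S[i] be the best sum of a strictly increasing subsequence ending at i:
i:      1  2  3  4  5  6  7  8  9 10 11
a[i]:   4 12 14 11  7 14 17 16 20 15 16
S:      4 16 30 15 11 30 47 46 67 45 61
Maximum is 67 (e.g. 4 + 12 + 14 + 17 + 20).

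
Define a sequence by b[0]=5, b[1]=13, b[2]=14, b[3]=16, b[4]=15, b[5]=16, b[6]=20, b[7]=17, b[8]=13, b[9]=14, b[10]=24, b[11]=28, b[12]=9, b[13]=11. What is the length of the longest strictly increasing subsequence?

8

Track the smallest tail for each achievable length (strict):
5 → extends → [5]
13 → extends → [5, 13]
14 → extends → [5, 13, 14]
16 → extends → [5, 13, 14, 16]
15 → replaces 16 → [5, 13, 14, 15]
16 → extends → [5, 13, 14, 15, 16]
20 → extends → [5, 13, 14, 15, 16, 20]
17 → replaces 20 → [5, 13, 14, 15, 16, 17]
13 → already a tail → [5, 13, 14, 15, 16, 17]
14 → already a tail → [5, 13, 14, 15, 16, 17]
24 → extends → [5, 13, 14, 15, 16, 17, 24]
28 → extends → [5, 13, 14, 15, 16, 17, 24, 28]
9 → replaces 13 → [5, 9, 14, 15, 16, 17, 24, 28]
11 → replaces 14 → [5, 9, 11, 15, 16, 17, 24, 28]
Eight tails, so the longest strictly increasing subsequence has length 8 (e.g. 5, 13, 14, 15, 16, 20, 24, 28).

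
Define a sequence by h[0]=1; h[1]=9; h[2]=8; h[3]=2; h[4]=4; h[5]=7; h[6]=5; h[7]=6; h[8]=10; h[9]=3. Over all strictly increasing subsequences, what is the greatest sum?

28

Let S[i] be the best sum of a strictly increasing subsequence ending at i:
i:      0  1  2  3  4  5  6  7  8  9
h[i]:   1  9  8  2  4  7  5  6 10  3
S:      1 10  9  3  7 14 12 18 28  6
Maximum is 28 (e.g. 1 + 2 + 4 + 5 + 6 + 10).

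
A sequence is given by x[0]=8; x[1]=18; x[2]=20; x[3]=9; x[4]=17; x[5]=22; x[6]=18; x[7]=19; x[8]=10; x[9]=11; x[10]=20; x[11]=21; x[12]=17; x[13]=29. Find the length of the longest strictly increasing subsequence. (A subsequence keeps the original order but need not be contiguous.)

Track the smallest tail for each achievable length (strict):
8 → extends → [8]
18 → extends → [8, 18]
20 → extends → [8, 18, 20]
9 → replaces 18 → [8, 9, 20]
17 → replaces 20 → [8, 9, 17]
22 → extends → [8, 9, 17, 22]
18 → replaces 22 → [8, 9, 17, 18]
19 → extends → [8, 9, 17, 18, 19]
10 → replaces 17 → [8, 9, 10, 18, 19]
11 → replaces 18 → [8, 9, 10, 11, 19]
20 → extends → [8, 9, 10, 11, 19, 20]
21 → extends → [8, 9, 10, 11, 19, 20, 21]
17 → replaces 19 → [8, 9, 10, 11, 17, 20, 21]
29 → extends → [8, 9, 10, 11, 17, 20, 21, 29]
Eight tails, so the longest strictly increasing subsequence has length 8 (e.g. 8, 9, 17, 18, 19, 20, 21, 29).

8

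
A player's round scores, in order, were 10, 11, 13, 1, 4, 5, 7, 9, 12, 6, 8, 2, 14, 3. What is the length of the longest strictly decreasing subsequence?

Let dp[i] be the longest strictly decreasing subsequence ending at i:
i:      1  2  3  4  5  6  7  8  9 10 11 12 13 14
a[i]:  10 11 13  1  4  5  7  9 12  6  8  2 14  3
dp:     1  1  1  2  2  2  2  2  2  3  3  4  1  4
Maximum is 4.

4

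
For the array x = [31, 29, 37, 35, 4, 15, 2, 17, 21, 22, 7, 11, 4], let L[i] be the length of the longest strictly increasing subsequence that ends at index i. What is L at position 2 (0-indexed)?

2

dp[i] = 1 + max{dp[j] : j<i, x[j]<x[i]} (or 1 if no such j):
i:      0  1  2  3  4  5  6  7  8  9 10 11 12
x[i]:  31 29 37 35  4 15  2 17 21 22  7 11  4
dp:     1  1  2  2  1  2  1  3  4  5  2  3  2
At index 2 the value is 2.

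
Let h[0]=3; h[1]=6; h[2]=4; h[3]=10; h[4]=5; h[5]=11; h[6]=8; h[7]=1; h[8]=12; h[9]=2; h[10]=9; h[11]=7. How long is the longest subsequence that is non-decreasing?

5

Track the smallest tail for each achievable length (allowing ties):
3 → extends → [3]
6 → extends → [3, 6]
4 → replaces 6 → [3, 4]
10 → extends → [3, 4, 10]
5 → replaces 10 → [3, 4, 5]
11 → extends → [3, 4, 5, 11]
8 → replaces 11 → [3, 4, 5, 8]
1 → replaces 3 → [1, 4, 5, 8]
12 → extends → [1, 4, 5, 8, 12]
2 → replaces 4 → [1, 2, 5, 8, 12]
9 → replaces 12 → [1, 2, 5, 8, 9]
7 → replaces 8 → [1, 2, 5, 7, 9]
Five tails, so the longest non-decreasing subsequence has length 5 (e.g. 3, 6, 10, 11, 12).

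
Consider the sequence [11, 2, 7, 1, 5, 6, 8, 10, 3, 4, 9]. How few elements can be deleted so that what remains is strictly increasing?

Fewest deletions = n − (longest strictly increasing subsequence).
Patience tails:
11 → extends → [11]
2 → replaces 11 → [2]
7 → extends → [2, 7]
1 → replaces 2 → [1, 7]
5 → replaces 7 → [1, 5]
6 → extends → [1, 5, 6]
8 → extends → [1, 5, 6, 8]
10 → extends → [1, 5, 6, 8, 10]
3 → replaces 5 → [1, 3, 6, 8, 10]
4 → replaces 6 → [1, 3, 4, 8, 10]
9 → replaces 10 → [1, 3, 4, 8, 9]
Longest strictly increasing subsequence has length 5, so deletions = 11 − 5 = 6.

6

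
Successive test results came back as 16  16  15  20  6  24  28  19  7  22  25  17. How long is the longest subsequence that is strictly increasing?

4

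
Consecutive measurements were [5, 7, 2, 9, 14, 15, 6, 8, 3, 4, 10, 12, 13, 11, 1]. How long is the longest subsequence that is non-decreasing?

6

Let dp[i] be the length of the longest such subsequence ending at index i:
i:      1  2  3  4  5  6  7  8  9 10 11 12 13 14 15
a[i]:   5  7  2  9 14 15  6  8  3  4 10 12 13 11  1
dp:     1  2  1  3  4  5  2  3  2  3  4  5  6  5  1
Maximum dp value is 6.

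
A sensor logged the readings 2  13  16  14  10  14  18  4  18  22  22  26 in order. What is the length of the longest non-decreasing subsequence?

9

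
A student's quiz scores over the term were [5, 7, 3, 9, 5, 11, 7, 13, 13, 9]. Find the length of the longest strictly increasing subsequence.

Track the smallest tail for each achievable length (strict):
5 → extends → [5]
7 → extends → [5, 7]
3 → replaces 5 → [3, 7]
9 → extends → [3, 7, 9]
5 → replaces 7 → [3, 5, 9]
11 → extends → [3, 5, 9, 11]
7 → replaces 9 → [3, 5, 7, 11]
13 → extends → [3, 5, 7, 11, 13]
13 → already a tail → [3, 5, 7, 11, 13]
9 → replaces 11 → [3, 5, 7, 9, 13]
Five tails, so the longest strictly increasing subsequence has length 5 (e.g. 5, 7, 9, 11, 13).

5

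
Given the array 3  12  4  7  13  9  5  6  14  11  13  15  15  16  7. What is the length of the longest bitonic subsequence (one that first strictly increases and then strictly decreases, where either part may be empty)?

inc[i] = longest strictly increasing subsequence ending at i; dec[i] = longest strictly decreasing subsequence starting at i:
i:      1  2  3  4  5  6  7  8  9 10 11 12 13 14 15
a[i]:   3 12  4  7 13  9  5  6 14 11 13 15 15 16  7
inc:    1  2  2  3  4  4  3  4  5  5  6  7  7  8  5
dec:    1  3  1  2  3  2  1  1  3  2  2  2  2  2  1
Best peak at i=14 (value 16): inc=8, dec=2, length 8+2−1 = 9.

9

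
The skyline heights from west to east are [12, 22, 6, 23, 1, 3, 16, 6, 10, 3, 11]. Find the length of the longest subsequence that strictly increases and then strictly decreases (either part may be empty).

6

inc[i] = longest strictly increasing subsequence ending at i; dec[i] = longest strictly decreasing subsequence starting at i:
i:      1  2  3  4  5  6  7  8  9 10 11
a[i]:  12 22  6 23  1  3 16  6 10  3 11
inc:    1  2  1  3  1  2  3  3  4  2  5
dec:    3  4  2  4  1  1  3  2  2  1  1
Best peak at i=4 (value 23): inc=3, dec=4, length 3+4−1 = 6.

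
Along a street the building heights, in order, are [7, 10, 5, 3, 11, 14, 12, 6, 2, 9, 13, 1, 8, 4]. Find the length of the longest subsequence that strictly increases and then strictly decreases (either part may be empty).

inc[i] = longest strictly increasing subsequence ending at i; dec[i] = longest strictly decreasing subsequence starting at i:
i:      1  2  3  4  5  6  7  8  9 10 11 12 13 14
a[i]:   7 10  5  3 11 14 12  6  2  9 13  1  8  4
inc:    1  2  1  1  3  4  4  2  1  3  5  1  3  2
dec:    5  5  4  3  4  5  4  3  2  3  3  1  2  1
Best peak at i=6 (value 14): inc=4, dec=5, length 4+5−1 = 8.

8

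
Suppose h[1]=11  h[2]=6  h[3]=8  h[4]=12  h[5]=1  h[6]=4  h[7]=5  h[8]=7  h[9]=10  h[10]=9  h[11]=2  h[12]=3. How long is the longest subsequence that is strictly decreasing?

4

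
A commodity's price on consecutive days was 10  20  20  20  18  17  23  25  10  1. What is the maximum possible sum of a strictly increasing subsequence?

Let S[i] be the best sum of a strictly increasing subsequence ending at i:
i:      1  2  3  4  5  6  7  8  9 10
a[i]:  10 20 20 20 18 17 23 25 10  1
S:     10 30 30 30 28 27 53 78 10  1
Maximum is 78 (e.g. 10 + 20 + 23 + 25).

78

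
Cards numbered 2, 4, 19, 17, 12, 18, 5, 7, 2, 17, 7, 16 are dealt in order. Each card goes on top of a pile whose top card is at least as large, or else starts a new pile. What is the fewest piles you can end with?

Place each on the leftmost legal pile:
2 → new pile 1 (tops now [2])
4 → new pile 2 (tops now [2, 4])
19 → new pile 3 (tops now [2, 4, 19])
17 → pile 3 (tops now [2, 4, 17])
12 → pile 3 (tops now [2, 4, 12])
18 → new pile 4 (tops now [2, 4, 12, 18])
5 → pile 3 (tops now [2, 4, 5, 18])
7 → pile 4 (tops now [2, 4, 5, 7])
2 → pile 1 (tops now [2, 4, 5, 7])
17 → new pile 5 (tops now [2, 4, 5, 7, 17])
7 → pile 4 (tops now [2, 4, 5, 7, 17])
16 → pile 5 (tops now [2, 4, 5, 7, 16])
Five piles.

5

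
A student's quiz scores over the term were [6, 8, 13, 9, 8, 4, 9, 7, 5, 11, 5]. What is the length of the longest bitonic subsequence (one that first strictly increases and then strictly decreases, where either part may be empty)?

7

inc[i] = longest strictly increasing subsequence ending at i; dec[i] = longest strictly decreasing subsequence starting at i:
i:      1  2  3  4  5  6  7  8  9 10 11
a[i]:   6  8 13  9  8  4  9  7  5 11  5
inc:    1  2  3  3  2  1  3  2  2  4  2
dec:    2  3  5  4  3  1  3  2  1  2  1
Best peak at i=3 (value 13): inc=3, dec=5, length 3+5−1 = 7.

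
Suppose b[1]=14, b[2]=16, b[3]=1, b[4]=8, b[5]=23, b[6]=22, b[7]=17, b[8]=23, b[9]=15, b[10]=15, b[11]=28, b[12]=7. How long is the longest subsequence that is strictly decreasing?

5

Negate each value so 'decreasing' becomes 'increasing', then run patience tails on the negated sequence:
-14 → extends → [-14]
-16 → replaces -14 → [-16]
-1 → extends → [-16, -1]
-8 → replaces -1 → [-16, -8]
-23 → replaces -16 → [-23, -8]
-22 → replaces -8 → [-23, -22]
-17 → extends → [-23, -22, -17]
-23 → already a tail → [-23, -22, -17]
-15 → extends → [-23, -22, -17, -15]
-15 → already a tail → [-23, -22, -17, -15]
-28 → replaces -23 → [-28, -22, -17, -15]
-7 → extends → [-28, -22, -17, -15, -7]
Five tails, so the longest strictly decreasing subsequence of the original has length 5.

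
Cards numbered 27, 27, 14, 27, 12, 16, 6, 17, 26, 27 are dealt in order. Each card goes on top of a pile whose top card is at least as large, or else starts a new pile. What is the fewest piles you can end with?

Place each on the leftmost legal pile:
27 → new pile 1 (tops now [27])
27 → pile 1 (tops now [27])
14 → pile 1 (tops now [14])
27 → new pile 2 (tops now [14, 27])
12 → pile 1 (tops now [12, 27])
16 → pile 2 (tops now [12, 16])
6 → pile 1 (tops now [6, 16])
17 → new pile 3 (tops now [6, 16, 17])
26 → new pile 4 (tops now [6, 16, 17, 26])
27 → new pile 5 (tops now [6, 16, 17, 26, 27])
Five piles.

5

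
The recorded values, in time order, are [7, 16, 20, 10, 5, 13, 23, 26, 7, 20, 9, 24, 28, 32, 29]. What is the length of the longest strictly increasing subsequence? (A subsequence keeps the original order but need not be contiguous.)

7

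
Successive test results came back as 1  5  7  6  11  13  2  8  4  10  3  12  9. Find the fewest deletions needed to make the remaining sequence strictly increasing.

Fewest deletions = n − (longest strictly increasing subsequence).
i:      1  2  3  4  5  6  7  8  9 10 11 12 13
a[i]:   1  5  7  6 11 13  2  8  4 10  3 12  9
dp:     1  2  3  3  4  5  2  4  3  5  3  6  5
max dp = 6, so deletions = 13 − 6 = 7.

7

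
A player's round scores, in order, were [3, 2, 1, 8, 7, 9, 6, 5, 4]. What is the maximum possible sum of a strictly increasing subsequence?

Let S[i] be the best sum of a strictly increasing subsequence ending at i:
i:      1  2  3  4  5  6  7  8  9
a[i]:   3  2  1  8  7  9  6  5  4
S:      3  2  1 11 10 20  9  8  7
Maximum is 20 (e.g. 3 + 8 + 9).

20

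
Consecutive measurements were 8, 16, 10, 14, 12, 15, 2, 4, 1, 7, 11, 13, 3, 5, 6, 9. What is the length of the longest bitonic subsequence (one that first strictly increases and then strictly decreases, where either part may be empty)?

inc[i] = longest strictly increasing subsequence ending at i; dec[i] = longest strictly decreasing subsequence starting at i:
i:      1  2  3  4  5  6  7  8  9 10 11 12 13 14 15 16
a[i]:   8 16 10 14 12 15  2  4  1  7 11 13  3  5  6  9
inc:    1  2  2  3  3  4  1  2  1  3  4  5  2  3  4  5
dec:    3  5  3  4  3  3  2  2  1  2  2  2  1  1  1  1
Best peak at i=2 (value 16): inc=2, dec=5, length 2+5−1 = 6.

6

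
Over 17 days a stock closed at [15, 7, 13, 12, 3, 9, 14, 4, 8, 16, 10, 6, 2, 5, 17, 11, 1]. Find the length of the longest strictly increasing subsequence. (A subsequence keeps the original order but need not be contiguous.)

5

Track the smallest tail for each achievable length (strict):
15 → extends → [15]
7 → replaces 15 → [7]
13 → extends → [7, 13]
12 → replaces 13 → [7, 12]
3 → replaces 7 → [3, 12]
9 → replaces 12 → [3, 9]
14 → extends → [3, 9, 14]
4 → replaces 9 → [3, 4, 14]
8 → replaces 14 → [3, 4, 8]
16 → extends → [3, 4, 8, 16]
10 → replaces 16 → [3, 4, 8, 10]
6 → replaces 8 → [3, 4, 6, 10]
2 → replaces 3 → [2, 4, 6, 10]
5 → replaces 6 → [2, 4, 5, 10]
17 → extends → [2, 4, 5, 10, 17]
11 → replaces 17 → [2, 4, 5, 10, 11]
1 → replaces 2 → [1, 4, 5, 10, 11]
Five tails, so the longest strictly increasing subsequence has length 5 (e.g. 7, 13, 14, 16, 17).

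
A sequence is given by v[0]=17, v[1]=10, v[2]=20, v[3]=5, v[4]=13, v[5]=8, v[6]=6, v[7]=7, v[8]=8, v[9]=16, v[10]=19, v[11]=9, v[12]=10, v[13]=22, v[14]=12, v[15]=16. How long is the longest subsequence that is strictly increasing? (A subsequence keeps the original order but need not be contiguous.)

8

Track the smallest tail for each achievable length (strict):
17 → extends → [17]
10 → replaces 17 → [10]
20 → extends → [10, 20]
5 → replaces 10 → [5, 20]
13 → replaces 20 → [5, 13]
8 → replaces 13 → [5, 8]
6 → replaces 8 → [5, 6]
7 → extends → [5, 6, 7]
8 → extends → [5, 6, 7, 8]
16 → extends → [5, 6, 7, 8, 16]
19 → extends → [5, 6, 7, 8, 16, 19]
9 → replaces 16 → [5, 6, 7, 8, 9, 19]
10 → replaces 19 → [5, 6, 7, 8, 9, 10]
22 → extends → [5, 6, 7, 8, 9, 10, 22]
12 → replaces 22 → [5, 6, 7, 8, 9, 10, 12]
16 → extends → [5, 6, 7, 8, 9, 10, 12, 16]
Eight tails, so the longest strictly increasing subsequence has length 8 (e.g. 5, 6, 7, 8, 9, 10, 12, 16).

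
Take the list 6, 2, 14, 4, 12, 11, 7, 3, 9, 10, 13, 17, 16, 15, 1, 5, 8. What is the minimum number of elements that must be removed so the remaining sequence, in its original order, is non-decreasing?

Fewest deletions = n − (longest non-decreasing subsequence).
i:      1  2  3  4  5  6  7  8  9 10 11 12 13 14 15 16 17
a[i]:   6  2 14  4 12 11  7  3  9 10 13 17 16 15  1  5  8
dp:     1  1  2  2  3  3  3  2  4  5  6  7  7  7  1  3  4
max dp = 7, so deletions = 17 − 7 = 10.

10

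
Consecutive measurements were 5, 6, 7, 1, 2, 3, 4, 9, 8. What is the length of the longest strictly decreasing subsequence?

2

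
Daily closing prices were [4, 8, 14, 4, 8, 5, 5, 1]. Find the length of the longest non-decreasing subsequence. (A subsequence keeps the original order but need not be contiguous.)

4

Let dp[i] be the length of the longest such subsequence ending at index i:
i:      1  2  3  4  5  6  7  8
a[i]:   4  8 14  4  8  5  5  1
dp:     1  2  3  2  3  3  4  1
Maximum dp value is 4.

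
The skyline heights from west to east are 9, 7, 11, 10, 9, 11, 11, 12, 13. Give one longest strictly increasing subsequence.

Patience tails give the LIS length; then backtrack through the dp parents:
9 → extends → [9]
7 → replaces 9 → [7]
11 → extends → [7, 11]
10 → replaces 11 → [7, 10]
9 → replaces 10 → [7, 9]
11 → extends → [7, 9, 11]
11 → already a tail → [7, 9, 11]
12 → extends → [7, 9, 11, 12]
13 → extends → [7, 9, 11, 12, 13]
Length 5; one witness is 9, 10, 11, 12, 13.

9, 10, 11, 12, 13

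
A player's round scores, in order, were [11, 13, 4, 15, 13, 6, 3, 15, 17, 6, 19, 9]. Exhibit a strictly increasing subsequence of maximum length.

11, 13, 15, 17, 19

Patience tails give the LIS length; then backtrack through the dp parents:
11 → extends → [11]
13 → extends → [11, 13]
4 → replaces 11 → [4, 13]
15 → extends → [4, 13, 15]
13 → already a tail → [4, 13, 15]
6 → replaces 13 → [4, 6, 15]
3 → replaces 4 → [3, 6, 15]
15 → already a tail → [3, 6, 15]
17 → extends → [3, 6, 15, 17]
6 → already a tail → [3, 6, 15, 17]
19 → extends → [3, 6, 15, 17, 19]
9 → replaces 15 → [3, 6, 9, 17, 19]
Length 5; one witness is 11, 13, 15, 17, 19.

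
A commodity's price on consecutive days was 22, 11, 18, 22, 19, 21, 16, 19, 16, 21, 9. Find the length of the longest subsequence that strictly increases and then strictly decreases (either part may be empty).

inc[i] = longest strictly increasing subsequence ending at i; dec[i] = longest strictly decreasing subsequence starting at i:
i:      1  2  3  4  5  6  7  8  9 10 11
a[i]:  22 11 18 22 19 21 16 19 16 21  9
inc:    1  1  2  3  3  4  2  3  2  4  1
dec:    5  2  3  5  3  4  2  3  2  2  1
Best peak at i=4 (value 22): inc=3, dec=5, length 3+5−1 = 7.

7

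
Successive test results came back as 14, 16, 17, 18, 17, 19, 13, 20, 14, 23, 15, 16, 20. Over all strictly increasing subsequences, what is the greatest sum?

Let S[i] be the best sum of a strictly increasing subsequence ending at i:
i:       1   2   3   4   5   6   7   8   9  10  11  12  13
a[i]:   14  16  17  18  17  19  13  20  14  23  15  16  20
S:      14  30  47  65  47  84  13 104  27 127  42  58 104
Maximum is 127 (e.g. 14 + 16 + 17 + 18 + 19 + 20 + 23).

127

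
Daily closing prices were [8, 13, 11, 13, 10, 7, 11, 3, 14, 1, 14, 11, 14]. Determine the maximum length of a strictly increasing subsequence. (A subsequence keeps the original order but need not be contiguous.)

Track the smallest tail for each achievable length (strict):
8 → extends → [8]
13 → extends → [8, 13]
11 → replaces 13 → [8, 11]
13 → extends → [8, 11, 13]
10 → replaces 11 → [8, 10, 13]
7 → replaces 8 → [7, 10, 13]
11 → replaces 13 → [7, 10, 11]
3 → replaces 7 → [3, 10, 11]
14 → extends → [3, 10, 11, 14]
1 → replaces 3 → [1, 10, 11, 14]
14 → already a tail → [1, 10, 11, 14]
11 → already a tail → [1, 10, 11, 14]
14 → already a tail → [1, 10, 11, 14]
Four tails, so the longest strictly increasing subsequence has length 4 (e.g. 8, 11, 13, 14).

4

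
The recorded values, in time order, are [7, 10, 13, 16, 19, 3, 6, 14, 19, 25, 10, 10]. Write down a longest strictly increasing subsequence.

7, 10, 13, 16, 19, 25

Patience tails give the LIS length; then backtrack through the dp parents:
7 → extends → [7]
10 → extends → [7, 10]
13 → extends → [7, 10, 13]
16 → extends → [7, 10, 13, 16]
19 → extends → [7, 10, 13, 16, 19]
3 → replaces 7 → [3, 10, 13, 16, 19]
6 → replaces 10 → [3, 6, 13, 16, 19]
14 → replaces 16 → [3, 6, 13, 14, 19]
19 → already a tail → [3, 6, 13, 14, 19]
25 → extends → [3, 6, 13, 14, 19, 25]
10 → replaces 13 → [3, 6, 10, 14, 19, 25]
10 → already a tail → [3, 6, 10, 14, 19, 25]
Length 6; one witness is 7, 10, 13, 16, 19, 25.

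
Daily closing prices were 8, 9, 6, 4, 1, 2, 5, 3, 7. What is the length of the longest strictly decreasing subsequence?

Negate each value so 'decreasing' becomes 'increasing', then run patience tails on the negated sequence:
-8 → extends → [-8]
-9 → replaces -8 → [-9]
-6 → extends → [-9, -6]
-4 → extends → [-9, -6, -4]
-1 → extends → [-9, -6, -4, -1]
-2 → replaces -1 → [-9, -6, -4, -2]
-5 → replaces -4 → [-9, -6, -5, -2]
-3 → replaces -2 → [-9, -6, -5, -3]
-7 → replaces -6 → [-9, -7, -5, -3]
Four tails, so the longest strictly decreasing subsequence of the original has length 4.

4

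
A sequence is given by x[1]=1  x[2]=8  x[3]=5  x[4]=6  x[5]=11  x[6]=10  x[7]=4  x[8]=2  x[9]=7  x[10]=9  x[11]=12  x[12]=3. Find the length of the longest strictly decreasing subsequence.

4

Let dp[i] be the longest strictly decreasing subsequence ending at i:
i:      1  2  3  4  5  6  7  8  9 10 11 12
x[i]:   1  8  5  6 11 10  4  2  7  9 12  3
dp:     1  1  2  2  1  2  3  4  3  3  1  4
Maximum is 4.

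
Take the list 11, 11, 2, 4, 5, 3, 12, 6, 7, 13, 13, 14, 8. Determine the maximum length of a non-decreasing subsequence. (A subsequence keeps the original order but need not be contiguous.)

Track the smallest tail for each achievable length (allowing ties):
11 → extends → [11]
11 → extends → [11, 11]
2 → replaces 11 → [2, 11]
4 → replaces 11 → [2, 4]
5 → extends → [2, 4, 5]
3 → replaces 4 → [2, 3, 5]
12 → extends → [2, 3, 5, 12]
6 → replaces 12 → [2, 3, 5, 6]
7 → extends → [2, 3, 5, 6, 7]
13 → extends → [2, 3, 5, 6, 7, 13]
13 → extends → [2, 3, 5, 6, 7, 13, 13]
14 → extends → [2, 3, 5, 6, 7, 13, 13, 14]
8 → replaces 13 → [2, 3, 5, 6, 7, 8, 13, 14]
Eight tails, so the longest non-decreasing subsequence has length 8 (e.g. 2, 4, 5, 6, 7, 13, 13, 14).

8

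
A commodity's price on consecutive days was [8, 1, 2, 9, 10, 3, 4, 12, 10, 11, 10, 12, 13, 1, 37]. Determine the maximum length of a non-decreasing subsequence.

Track the smallest tail for each achievable length (allowing ties):
8 → extends → [8]
1 → replaces 8 → [1]
2 → extends → [1, 2]
9 → extends → [1, 2, 9]
10 → extends → [1, 2, 9, 10]
3 → replaces 9 → [1, 2, 3, 10]
4 → replaces 10 → [1, 2, 3, 4]
12 → extends → [1, 2, 3, 4, 12]
10 → replaces 12 → [1, 2, 3, 4, 10]
11 → extends → [1, 2, 3, 4, 10, 11]
10 → replaces 11 → [1, 2, 3, 4, 10, 10]
12 → extends → [1, 2, 3, 4, 10, 10, 12]
13 → extends → [1, 2, 3, 4, 10, 10, 12, 13]
1 → replaces 2 → [1, 1, 3, 4, 10, 10, 12, 13]
37 → extends → [1, 1, 3, 4, 10, 10, 12, 13, 37]
Nine tails, so the longest non-decreasing subsequence has length 9 (e.g. 1, 2, 9, 10, 10, 11, 12, 13, 37).

9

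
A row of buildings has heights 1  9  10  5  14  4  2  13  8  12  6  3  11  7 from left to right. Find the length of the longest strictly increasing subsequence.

Track the smallest tail for each achievable length (strict):
1 → extends → [1]
9 → extends → [1, 9]
10 → extends → [1, 9, 10]
5 → replaces 9 → [1, 5, 10]
14 → extends → [1, 5, 10, 14]
4 → replaces 5 → [1, 4, 10, 14]
2 → replaces 4 → [1, 2, 10, 14]
13 → replaces 14 → [1, 2, 10, 13]
8 → replaces 10 → [1, 2, 8, 13]
12 → replaces 13 → [1, 2, 8, 12]
6 → replaces 8 → [1, 2, 6, 12]
3 → replaces 6 → [1, 2, 3, 12]
11 → replaces 12 → [1, 2, 3, 11]
7 → replaces 11 → [1, 2, 3, 7]
Four tails, so the longest strictly increasing subsequence has length 4 (e.g. 1, 9, 10, 14).

4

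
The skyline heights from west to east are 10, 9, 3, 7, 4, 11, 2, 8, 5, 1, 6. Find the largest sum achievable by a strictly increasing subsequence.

Let S[i] be the best sum of a strictly increasing subsequence ending at i:
i:      1  2  3  4  5  6  7  8  9 10 11
a[i]:  10  9  3  7  4 11  2  8  5  1  6
S:     10  9  3 10  7 21  2 18 12  1 18
Maximum is 21 (e.g. 3 + 7 + 11).

21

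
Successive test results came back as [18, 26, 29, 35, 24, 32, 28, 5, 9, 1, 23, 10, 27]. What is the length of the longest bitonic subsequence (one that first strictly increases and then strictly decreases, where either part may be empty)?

8

inc[i] = longest strictly increasing subsequence ending at i; dec[i] = longest strictly decreasing subsequence starting at i:
i:      1  2  3  4  5  6  7  8  9 10 11 12 13
a[i]:  18 26 29 35 24 32 28  5  9  1 23 10 27
inc:    1  2  3  4  2  4  3  1  2  1  3  3  4
dec:    3  4  4  5  3  4  3  2  2  1  2  1  1
Best peak at i=4 (value 35): inc=4, dec=5, length 4+5−1 = 8.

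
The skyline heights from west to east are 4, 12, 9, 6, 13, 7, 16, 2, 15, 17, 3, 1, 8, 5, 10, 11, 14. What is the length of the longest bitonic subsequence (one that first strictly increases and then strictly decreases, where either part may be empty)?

inc[i] = longest strictly increasing subsequence ending at i; dec[i] = longest strictly decreasing subsequence starting at i:
i:      1  2  3  4  5  6  7  8  9 10 11 12 13 14 15 16 17
a[i]:   4 12  9  6 13  7 16  2 15 17  3  1  8  5 10 11 14
inc:    1  2  2  2  3  3  4  1  4  5  2  1  4  3  5  6  7
dec:    3  5  4  3  4  3  4  2  3  3  2  1  2  1  1  1  1
Best peak at i=7 (value 16): inc=4, dec=4, length 4+4−1 = 7.

7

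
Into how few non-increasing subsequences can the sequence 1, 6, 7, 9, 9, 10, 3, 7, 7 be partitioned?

5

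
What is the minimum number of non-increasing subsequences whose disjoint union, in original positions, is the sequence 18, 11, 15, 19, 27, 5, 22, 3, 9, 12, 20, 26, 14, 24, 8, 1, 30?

Place each on the leftmost legal pile:
18 → new pile 1 (tops now [18])
11 → pile 1 (tops now [11])
15 → new pile 2 (tops now [11, 15])
19 → new pile 3 (tops now [11, 15, 19])
27 → new pile 4 (tops now [11, 15, 19, 27])
5 → pile 1 (tops now [5, 15, 19, 27])
22 → pile 4 (tops now [5, 15, 19, 22])
3 → pile 1 (tops now [3, 15, 19, 22])
9 → pile 2 (tops now [3, 9, 19, 22])
12 → pile 3 (tops now [3, 9, 12, 22])
20 → pile 4 (tops now [3, 9, 12, 20])
26 → new pile 5 (tops now [3, 9, 12, 20, 26])
14 → pile 4 (tops now [3, 9, 12, 14, 26])
24 → pile 5 (tops now [3, 9, 12, 14, 24])
8 → pile 2 (tops now [3, 8, 12, 14, 24])
1 → pile 1 (tops now [1, 8, 12, 14, 24])
30 → new pile 6 (tops now [1, 8, 12, 14, 24, 30])
Six piles.

6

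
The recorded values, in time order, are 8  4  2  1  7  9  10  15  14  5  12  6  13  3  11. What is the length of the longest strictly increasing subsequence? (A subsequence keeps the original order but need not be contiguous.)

6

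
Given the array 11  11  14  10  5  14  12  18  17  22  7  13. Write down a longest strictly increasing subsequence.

11, 14, 18, 22

Patience tails give the LIS length; then backtrack through the dp parents:
11 → extends → [11]
11 → already a tail → [11]
14 → extends → [11, 14]
10 → replaces 11 → [10, 14]
5 → replaces 10 → [5, 14]
14 → already a tail → [5, 14]
12 → replaces 14 → [5, 12]
18 → extends → [5, 12, 18]
17 → replaces 18 → [5, 12, 17]
22 → extends → [5, 12, 17, 22]
7 → replaces 12 → [5, 7, 17, 22]
13 → replaces 17 → [5, 7, 13, 22]
Length 4; one witness is 11, 14, 18, 22.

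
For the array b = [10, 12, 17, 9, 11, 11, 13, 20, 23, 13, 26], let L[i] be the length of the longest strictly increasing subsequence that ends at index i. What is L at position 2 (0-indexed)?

dp[i] = 1 + max{dp[j] : j<i, b[j]<b[i]} (or 1 if no such j):
i:      0  1  2  3  4  5  6  7  8  9 10
b[i]:  10 12 17  9 11 11 13 20 23 13 26
dp:     1  2  3  1  2  2  3  4  5  3  6
At index 2 the value is 3.

3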